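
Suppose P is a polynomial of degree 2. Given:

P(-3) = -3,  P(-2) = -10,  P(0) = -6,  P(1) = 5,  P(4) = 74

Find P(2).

22

Write P(n) = an² + bn + c; the 5 given values yield a linear system in the 3 coefficients.
Solving, P(n) = 3n² + 8n - 6.
Then P(2) = 22.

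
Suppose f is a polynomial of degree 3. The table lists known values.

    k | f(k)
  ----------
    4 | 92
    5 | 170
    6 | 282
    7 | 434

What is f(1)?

2

Write f(k) = ak³ + bk² + ck + d; the 4 given values yield a linear system in the 4 coefficients.
Solving, f(k) = k³ + 2k² - k.
Then f(1) = 2.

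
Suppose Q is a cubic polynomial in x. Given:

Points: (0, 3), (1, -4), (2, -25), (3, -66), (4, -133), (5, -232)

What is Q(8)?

First differences: -7, -21, -41, -67, -99. Second differences: -14, -20, -26, -32. Third differences: -6, -6, -6.
Level-3 differences are constant, so Q has degree 3.
Fitting a degree-3 polynomial gives Q(x) = -x³ - 4x² - 2x + 3.
Then Q(8) = -781.

-781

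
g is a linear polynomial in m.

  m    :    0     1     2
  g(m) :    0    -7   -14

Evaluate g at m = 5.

-35

Write g(m) = am + b; the 3 given values yield a linear system in the 2 coefficients.
Solving, g(m) = -7m.
Then g(5) = -35.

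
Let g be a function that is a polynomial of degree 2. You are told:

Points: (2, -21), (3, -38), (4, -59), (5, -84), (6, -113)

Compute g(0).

1

First differences: -17, -21, -25, -29. Second differences: -4, -4, -4.
Level-2 differences are constant, so g has degree 2.
Fitting a degree-2 polynomial gives g(n) = -2n² - 7n + 1.
Then g(0) = 1.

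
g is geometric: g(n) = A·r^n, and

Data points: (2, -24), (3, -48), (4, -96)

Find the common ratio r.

2

Consecutive ratio: -48/(-24) = 2, and -96/(-48) = 2, so r = 2.
Then A·2^2 = -24 gives A = -6, and g(n) = -6·2^n.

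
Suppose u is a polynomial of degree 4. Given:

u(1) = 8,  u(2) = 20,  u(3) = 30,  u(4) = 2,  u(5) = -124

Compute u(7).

Write u(t) = at^4 + bt³ + ct² + dt + e; the 5 given values yield a linear system in the 5 coefficients.
Solving, u(t) = -t^4 + 4t³ - t + 6.
Then u(7) = -1030.

-1030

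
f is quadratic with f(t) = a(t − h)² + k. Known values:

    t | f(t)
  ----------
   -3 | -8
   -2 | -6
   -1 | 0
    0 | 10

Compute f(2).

First differences 2, 6, 10; second difference 4 = 2a, so a = 2.
Expanding, the t-coefficient is −2ah = -4h; matching it to the data gives h = -3, and then k = -8.
So f(t) = 2(t + 3)² − 8.
f(2) = 2·5² − 8 = 42.

42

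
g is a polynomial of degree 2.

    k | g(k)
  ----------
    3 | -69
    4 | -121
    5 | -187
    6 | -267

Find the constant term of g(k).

3

First differences: -52, -66, -80. Second differences: -14, -14.
Level-2 differences are constant, so g has degree 2.
Fitting a degree-2 polynomial gives g(k) = -7k² - 3k + 3.
The constant term is g(0) = 3.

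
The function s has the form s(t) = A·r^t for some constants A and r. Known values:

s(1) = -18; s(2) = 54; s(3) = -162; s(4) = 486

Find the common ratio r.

Consecutive ratio: 54/(-18) = -3, and -162/54 = -3, so r = -3.
Then A·(-3)^1 = -18 gives A = 6, and s(t) = 6·(-3)^t.

-3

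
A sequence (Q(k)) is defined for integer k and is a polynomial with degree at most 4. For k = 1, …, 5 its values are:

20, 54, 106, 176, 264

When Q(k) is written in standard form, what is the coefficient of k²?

First differences: 34, 52, 70, 88. Second differences: 18, 18, 18.
Level-2 differences are constant, so Q has degree 2.
Fitting a degree-2 polynomial gives Q(k) = 9k² + 7k + 4.
The coefficient of k² is 9.

9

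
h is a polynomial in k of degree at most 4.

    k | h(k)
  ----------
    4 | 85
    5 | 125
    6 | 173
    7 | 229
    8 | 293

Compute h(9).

First differences: 40, 48, 56, 64. Second differences: 8, 8, 8.
Level-2 differences are constant, so h has degree 2.
Fitting a degree-2 polynomial gives h(k) = 4k² + 4k + 5.
Then h(9) = 365.

365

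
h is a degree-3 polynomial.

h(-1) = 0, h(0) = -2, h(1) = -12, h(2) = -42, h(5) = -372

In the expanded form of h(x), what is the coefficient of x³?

-2

Write h(x) = ax³ + bx² + cx + d; the 5 given values yield a linear system in the 4 coefficients.
Solving, h(x) = -2x³ - 4x² - 4x - 2.
The coefficient of x³ is -2.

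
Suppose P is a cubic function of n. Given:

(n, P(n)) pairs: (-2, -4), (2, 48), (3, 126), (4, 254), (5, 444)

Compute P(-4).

-42

Write P(n) = an³ + bn² + cn + d; the 5 given values yield a linear system in the 4 coefficients.
Solving, P(n) = 2n³ + 7n² + 5n - 6.
Then P(-4) = -42.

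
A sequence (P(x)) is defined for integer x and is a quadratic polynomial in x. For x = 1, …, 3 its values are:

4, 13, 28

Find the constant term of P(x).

1

Write P(x) = ax² + bx + c; the 3 given values yield a linear system in the 3 coefficients.
Solving, P(x) = 3x² + 1.
The constant term is P(0) = 1.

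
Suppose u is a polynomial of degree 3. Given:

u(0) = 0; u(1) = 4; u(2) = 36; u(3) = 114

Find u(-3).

Write u(n) = an³ + bn² + cn + d; the 4 given values yield a linear system in the 4 coefficients.
Solving, u(n) = 3n³ + 5n² - 4n.
Then u(-3) = -24.

-24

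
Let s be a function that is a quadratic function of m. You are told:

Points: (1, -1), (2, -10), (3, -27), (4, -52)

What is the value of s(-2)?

-22

First differences: -9, -17, -25. Second differences: -8, -8.
Level-2 differences are constant, so s has degree 2.
Fitting a degree-2 polynomial gives s(m) = -4m² + 3m.
Then s(-2) = -22.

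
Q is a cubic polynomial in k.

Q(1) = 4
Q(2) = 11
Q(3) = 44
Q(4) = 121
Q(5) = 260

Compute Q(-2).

First differences: 7, 33, 77, 139. Second differences: 26, 44, 62. Third differences: 18, 18.
Level-3 differences are constant, so Q has degree 3.
Fitting a degree-3 polynomial gives Q(k) = 3k³ - 5k² + k + 5.
Then Q(-2) = -41.

-41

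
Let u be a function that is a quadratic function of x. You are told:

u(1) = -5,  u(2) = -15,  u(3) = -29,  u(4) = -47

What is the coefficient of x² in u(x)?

First differences: -10, -14, -18. Second differences: -4, -4.
Level-2 differences are constant, so u has degree 2.
Fitting a degree-2 polynomial gives u(x) = -2x² - 4x + 1.
The coefficient of x² is -2.

-2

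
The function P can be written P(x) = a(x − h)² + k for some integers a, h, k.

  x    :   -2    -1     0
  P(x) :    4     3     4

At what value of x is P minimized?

First differences -1, 1; second difference 2 = 2a, so a = 1.
Expanding, the x-coefficient is −2ah = -2h; matching it to the data gives h = -1, and then k = 3.
So P(x) = 1(x + 1)² + 3.
Hence h = -1.

-1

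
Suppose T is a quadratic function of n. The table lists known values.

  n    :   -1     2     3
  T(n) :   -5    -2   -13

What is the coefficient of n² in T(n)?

-3

Write T(n) = an² + bn + c; the 3 given values yield a linear system in the 3 coefficients.
Solving, T(n) = -3n² + 4n + 2.
The coefficient of n² is -3.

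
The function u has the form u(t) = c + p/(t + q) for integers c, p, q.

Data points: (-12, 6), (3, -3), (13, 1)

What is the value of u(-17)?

(u(t) − c)(t + q) = p for each data point; the three points give a linear system in c and q, then p follows.
Solving: c = 3, q = 2, p = -30, so u(t) = 3 − 30/(t + 2).
Then u(-17) = 3 − 30/(-15) = 5.

5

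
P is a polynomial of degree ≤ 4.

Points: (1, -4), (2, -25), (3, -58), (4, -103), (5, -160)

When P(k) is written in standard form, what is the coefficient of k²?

First differences: -21, -33, -45, -57. Second differences: -12, -12, -12.
Level-2 differences are constant, so P has degree 2.
Fitting a degree-2 polynomial gives P(k) = -6k² - 3k + 5.
The coefficient of k² is -6.

-6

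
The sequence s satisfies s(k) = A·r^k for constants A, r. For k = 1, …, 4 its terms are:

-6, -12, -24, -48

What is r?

Consecutive ratio: -12/(-6) = 2, and -24/(-12) = 2, so r = 2.
Then A·2^1 = -6 gives A = -3, and s(k) = -3·2^k.

2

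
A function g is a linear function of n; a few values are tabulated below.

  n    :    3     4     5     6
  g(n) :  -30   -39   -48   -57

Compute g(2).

-21

First differences: -9, -9, -9.
Level-1 differences are constant, so g has degree 1.
Fitting a degree-1 polynomial gives g(n) = -9n - 3.
Then g(2) = -21.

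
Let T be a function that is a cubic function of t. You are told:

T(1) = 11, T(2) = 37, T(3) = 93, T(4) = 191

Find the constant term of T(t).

3

Write T(t) = at³ + bt² + ct + d; the 4 given values yield a linear system in the 4 coefficients.
Solving, T(t) = 2t³ + 3t² + 3t + 3.
The constant term is T(0) = 3.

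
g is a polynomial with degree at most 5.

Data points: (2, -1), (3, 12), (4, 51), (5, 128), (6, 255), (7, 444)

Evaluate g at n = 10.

1503

First differences: 13, 39, 77, 127, 189. Second differences: 26, 38, 50, 62. Third differences: 12, 12, 12.
Level-3 differences are constant, so g has degree 3.
Fitting a degree-3 polynomial gives g(n) = 2n³ - 5n² + 3.
Then g(10) = 1503.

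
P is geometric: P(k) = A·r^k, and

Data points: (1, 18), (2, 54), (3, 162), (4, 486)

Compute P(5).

Consecutive ratio: 54/18 = 3, and 162/54 = 3, so r = 3.
Then A·3^1 = 18 gives A = 6, and P(k) = 6·3^k.
P(5) = 6·3^5 = 1458.

1458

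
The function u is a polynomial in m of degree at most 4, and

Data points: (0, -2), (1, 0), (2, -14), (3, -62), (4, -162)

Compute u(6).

First differences: 2, -14, -48, -100. Second differences: -16, -34, -52. Third differences: -18, -18.
Level-3 differences are constant, so u has degree 3.
Fitting a degree-3 polynomial gives u(m) = -3m³ + m² + 4m - 2.
Then u(6) = -590.

-590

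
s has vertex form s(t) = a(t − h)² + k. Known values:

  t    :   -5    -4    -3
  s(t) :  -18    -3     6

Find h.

-2

First differences 15, 9; second difference -6 = 2a, so a = -3.
Expanding, the t-coefficient is −2ah = 6h; matching it to the data gives h = -2, and then k = 9.
So s(t) = -3(t + 2)² + 9.
Hence h = -2.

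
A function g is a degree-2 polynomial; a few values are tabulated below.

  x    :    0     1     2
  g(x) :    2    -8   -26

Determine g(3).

Write g(x) = ax² + bx + c; the 3 given values yield a linear system in the 3 coefficients.
Solving, g(x) = -4x² - 6x + 2.
Then g(3) = -52.

-52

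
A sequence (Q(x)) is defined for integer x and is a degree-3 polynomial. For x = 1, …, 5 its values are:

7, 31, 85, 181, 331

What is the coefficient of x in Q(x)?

1

First differences: 24, 54, 96, 150. Second differences: 30, 42, 54. Third differences: 12, 12.
Level-3 differences are constant, so Q has degree 3.
Fitting a degree-3 polynomial gives Q(x) = 2x³ + 3x² + x + 1.
The coefficient of x is 1.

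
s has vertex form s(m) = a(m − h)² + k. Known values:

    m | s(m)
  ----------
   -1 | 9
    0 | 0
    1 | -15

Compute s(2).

-36

First differences -9, -15; second difference -6 = 2a, so a = -3.
Expanding, the m-coefficient is −2ah = 6h; matching it to the data gives h = -2, and then k = 12.
So s(m) = -3(m + 2)² + 12.
s(2) = -3·4² + 12 = -36.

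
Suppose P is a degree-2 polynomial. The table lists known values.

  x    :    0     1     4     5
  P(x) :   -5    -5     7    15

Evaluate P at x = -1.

Write P(x) = ax² + bx + c; the 4 given values yield a linear system in the 3 coefficients.
Solving, P(x) = x² - x - 5.
Then P(-1) = -3.

-3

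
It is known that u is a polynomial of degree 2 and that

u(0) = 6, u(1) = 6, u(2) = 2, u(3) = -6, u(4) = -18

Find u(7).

-78

Write u(n) = an² + bn + c; the 5 given values yield a linear system in the 3 coefficients.
Solving, u(n) = -2n² + 2n + 6.
Then u(7) = -78.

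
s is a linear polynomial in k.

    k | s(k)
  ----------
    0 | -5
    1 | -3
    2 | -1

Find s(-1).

-7

First differences: 2, 2.
Level-1 differences are constant, so s has degree 1.
Fitting a degree-1 polynomial gives s(k) = 2k - 5.
Then s(-1) = -7.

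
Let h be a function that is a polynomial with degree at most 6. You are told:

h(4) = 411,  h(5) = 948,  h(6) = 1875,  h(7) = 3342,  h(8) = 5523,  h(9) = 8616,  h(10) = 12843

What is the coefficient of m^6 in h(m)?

0

Write h(m) = am^6 + bm^5 + cm^4 + dm³ + em² + pm + q; the 7 given values yield a linear system in the 7 coefficients.
Solving, the top 2 coefficients vanish, and h(m) = m^4 + 3m³ - m² - 6m + 3.
The coefficient of m^6 is 0.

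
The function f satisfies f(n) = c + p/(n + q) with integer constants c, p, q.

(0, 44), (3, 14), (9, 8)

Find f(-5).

-6

(f(n) − c)(n + q) = p for each data point; the three points give a linear system in c and q, then p follows.
Solving: c = 4, q = 1, p = 40, so f(n) = 4 + 40/(n + 1).
Then f(-5) = 4 + 40/(-4) = -6.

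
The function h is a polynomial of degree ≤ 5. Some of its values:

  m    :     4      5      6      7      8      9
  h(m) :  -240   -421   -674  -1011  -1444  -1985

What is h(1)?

First differences: -181, -253, -337, -433, -541. Second differences: -72, -84, -96, -108. Third differences: -12, -12, -12.
Level-3 differences are constant, so h has degree 3.
Fitting a degree-3 polynomial gives h(m) = -2m³ - 6m² - 5m + 4.
Then h(1) = -9.

-9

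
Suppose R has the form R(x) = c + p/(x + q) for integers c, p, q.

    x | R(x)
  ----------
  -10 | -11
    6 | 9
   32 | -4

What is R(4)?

(R(x) − c)(x + q) = p for each data point; the three points give a linear system in c and q, then p follows.
Solving: c = -6, q = -2, p = 60, so R(x) = -6 + 60/(x − 2).
Then R(4) = -6 + 60/2 = 24.

24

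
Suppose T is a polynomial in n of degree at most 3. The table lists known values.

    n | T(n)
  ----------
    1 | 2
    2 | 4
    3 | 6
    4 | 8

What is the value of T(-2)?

-4

First differences: 2, 2, 2.
Level-1 differences are constant, so T has degree 1.
Fitting a degree-1 polynomial gives T(n) = 2n.
Then T(-2) = -4.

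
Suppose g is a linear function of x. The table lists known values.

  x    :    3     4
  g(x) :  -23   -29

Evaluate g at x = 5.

Write g(x) = ax + b; the 2 given values yield a linear system in the 2 coefficients.
Solving, g(x) = -6x - 5.
Then g(5) = -35.

-35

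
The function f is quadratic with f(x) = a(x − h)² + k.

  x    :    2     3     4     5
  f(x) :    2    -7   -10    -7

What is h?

4

First differences -9, -3, 3; second difference 6 = 2a, so a = 3.
Expanding, the x-coefficient is −2ah = -6h; matching it to the data gives h = 4, and then k = -10.
So f(x) = 3(x − 4)² − 10.
Hence h = 4.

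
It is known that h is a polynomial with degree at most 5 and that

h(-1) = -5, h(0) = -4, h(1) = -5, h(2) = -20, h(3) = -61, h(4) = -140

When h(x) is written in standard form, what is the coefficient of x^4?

0

First differences: 1, -1, -15, -41, -79. Second differences: -2, -14, -26, -38. Third differences: -12, -12, -12.
Level-3 differences are constant, so h has degree 3.
Fitting a degree-3 polynomial gives h(x) = -2x³ - x² + 2x - 4.
The coefficient of x^4 is 0.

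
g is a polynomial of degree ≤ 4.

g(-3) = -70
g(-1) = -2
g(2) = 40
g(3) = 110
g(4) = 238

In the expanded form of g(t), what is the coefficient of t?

Write g(t) = at^4 + bt³ + ct² + dt + e; the 5 given values yield a linear system in the 5 coefficients.
Solving, the leading coefficient vanishes, and g(t) = 3t³ + 2t² + 3t + 2.
The coefficient of t is 3.

3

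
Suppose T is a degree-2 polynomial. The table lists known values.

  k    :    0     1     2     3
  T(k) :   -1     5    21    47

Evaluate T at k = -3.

41

First differences: 6, 16, 26. Second differences: 10, 10.
Level-2 differences are constant, so T has degree 2.
Fitting a degree-2 polynomial gives T(k) = 5k² + k - 1.
Then T(-3) = 41.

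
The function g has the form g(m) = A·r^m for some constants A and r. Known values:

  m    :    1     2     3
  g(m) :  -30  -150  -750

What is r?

Consecutive ratio: -150/(-30) = 5, and -750/(-150) = 5, so r = 5.
Then A·5^1 = -30 gives A = -6, and g(m) = -6·5^m.

5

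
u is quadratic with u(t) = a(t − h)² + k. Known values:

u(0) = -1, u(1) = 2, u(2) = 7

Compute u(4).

23

First differences 3, 5; second difference 2 = 2a, so a = 1.
Expanding, the t-coefficient is −2ah = -2h; matching it to the data gives h = -1, and then k = -2.
So u(t) = 1(t + 1)² − 2.
u(4) = 1·5² − 2 = 23.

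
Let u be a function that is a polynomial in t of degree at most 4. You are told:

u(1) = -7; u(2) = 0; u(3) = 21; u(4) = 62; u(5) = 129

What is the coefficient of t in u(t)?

-3

First differences: 7, 21, 41, 67. Second differences: 14, 20, 26. Third differences: 6, 6.
Level-3 differences are constant, so u has degree 3.
Fitting a degree-3 polynomial gives u(t) = t³ + t² - 3t - 6.
The coefficient of t is -3.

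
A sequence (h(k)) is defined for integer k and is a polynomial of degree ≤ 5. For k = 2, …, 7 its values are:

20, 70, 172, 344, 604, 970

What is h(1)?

4

First differences: 50, 102, 172, 260, 366. Second differences: 52, 70, 88, 106. Third differences: 18, 18, 18.
Level-3 differences are constant, so h has degree 3.
Fitting a degree-3 polynomial gives h(k) = 3k³ - k² - 2k + 4.
Then h(1) = 4.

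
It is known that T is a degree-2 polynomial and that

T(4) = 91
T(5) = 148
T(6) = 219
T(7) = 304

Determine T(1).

First differences: 57, 71, 85. Second differences: 14, 14.
Level-2 differences are constant, so T has degree 2.
Fitting a degree-2 polynomial gives T(m) = 7m² - 6m + 3.
Then T(1) = 4.

4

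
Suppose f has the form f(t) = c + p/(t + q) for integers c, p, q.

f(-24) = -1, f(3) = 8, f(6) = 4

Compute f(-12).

-2

(f(t) − c)(t + q) = p for each data point; the three points give a linear system in c and q, then p follows.
Solving: c = 0, q = 0, p = 24, so f(t) = 24/(t + 0).
Then f(-12) = 0 + 24/(-12) = -2.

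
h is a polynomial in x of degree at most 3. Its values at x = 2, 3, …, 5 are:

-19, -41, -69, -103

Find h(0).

Write h(x) = ax³ + bx² + cx + d; the 4 given values yield a linear system in the 4 coefficients.
Solving, the leading coefficient vanishes, and h(x) = -3x² - 7x + 7.
Then h(0) = 7.

7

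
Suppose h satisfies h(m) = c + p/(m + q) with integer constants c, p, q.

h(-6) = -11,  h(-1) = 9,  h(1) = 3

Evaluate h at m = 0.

5

(h(m) − c)(m + q) = p for each data point; the three points give a linear system in c and q, then p follows.
Solving: c = -3, q = 3, p = 24, so h(m) = -3 + 24/(m + 3).
Then h(0) = -3 + 24/3 = 5.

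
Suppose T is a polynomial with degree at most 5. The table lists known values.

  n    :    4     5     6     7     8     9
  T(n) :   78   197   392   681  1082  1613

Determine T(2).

-4

Write T(n) = an^5 + bn^4 + cn³ + dn² + en + p; the 6 given values yield a linear system in the 6 coefficients.
Solving, the top 2 coefficients vanish, and T(n) = 3n³ - 7n² - n + 2.
Then T(2) = -4.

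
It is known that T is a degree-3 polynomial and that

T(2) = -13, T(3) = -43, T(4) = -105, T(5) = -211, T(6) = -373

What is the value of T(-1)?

First differences: -30, -62, -106, -162. Second differences: -32, -44, -56. Third differences: -12, -12.
Level-3 differences are constant, so T has degree 3.
Fitting a degree-3 polynomial gives T(t) = -2t³ + 2t² - 2t - 1.
Then T(-1) = 5.

5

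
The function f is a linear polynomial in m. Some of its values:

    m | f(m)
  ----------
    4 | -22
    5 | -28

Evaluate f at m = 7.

Write f(m) = am + b; the 2 given values yield a linear system in the 2 coefficients.
Solving, f(m) = -6m + 2.
Then f(7) = -40.

-40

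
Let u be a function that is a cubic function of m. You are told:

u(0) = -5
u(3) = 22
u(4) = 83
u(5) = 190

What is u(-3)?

Write u(m) = am³ + bm² + cm + d; the 4 given values yield a linear system in the 4 coefficients.
Solving, u(m) = 2m³ - m² - 6m - 5.
Then u(-3) = -50.

-50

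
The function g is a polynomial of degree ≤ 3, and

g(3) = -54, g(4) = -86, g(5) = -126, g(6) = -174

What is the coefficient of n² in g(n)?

First differences: -32, -40, -48. Second differences: -8, -8.
Level-2 differences are constant, so g has degree 2.
Fitting a degree-2 polynomial gives g(n) = -4n² - 4n - 6.
The coefficient of n² is -4.

-4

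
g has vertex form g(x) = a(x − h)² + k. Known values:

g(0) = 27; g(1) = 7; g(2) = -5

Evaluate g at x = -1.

First differences -20, -12; second difference 8 = 2a, so a = 4.
Expanding, the x-coefficient is −2ah = -8h; matching it to the data gives h = 3, and then k = -9.
So g(x) = 4(x − 3)² − 9.
g(-1) = 4·(-4)² − 9 = 55.

55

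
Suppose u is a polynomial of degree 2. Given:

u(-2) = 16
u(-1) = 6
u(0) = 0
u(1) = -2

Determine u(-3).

Write u(m) = am² + bm + c; the 4 given values yield a linear system in the 3 coefficients.
Solving, u(m) = 2m² - 4m.
Then u(-3) = 30.

30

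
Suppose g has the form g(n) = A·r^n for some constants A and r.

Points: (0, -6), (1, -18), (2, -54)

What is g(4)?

Consecutive ratio: -18/(-6) = 3, and -54/(-18) = 3, so r = 3.
Then A·3^0 = -6 gives A = -6, and g(n) = -6·3^n.
g(4) = -6·3^4 = -486.

-486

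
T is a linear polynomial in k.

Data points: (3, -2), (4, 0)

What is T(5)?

2

Write T(k) = ak + b; the 2 given values yield a linear system in the 2 coefficients.
Solving, T(k) = 2k - 8.
Then T(5) = 2.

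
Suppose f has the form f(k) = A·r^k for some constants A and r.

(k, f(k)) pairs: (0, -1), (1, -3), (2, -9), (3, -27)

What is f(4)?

-81

Consecutive ratio: -3/(-1) = 3, and -9/(-3) = 3, so r = 3.
Then A·3^0 = -1 gives A = -1, and f(k) = -1·3^k.
f(4) = -1·3^4 = -81.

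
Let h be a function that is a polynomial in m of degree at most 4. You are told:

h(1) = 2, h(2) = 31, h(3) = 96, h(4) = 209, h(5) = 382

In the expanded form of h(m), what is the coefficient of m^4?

0

First differences: 29, 65, 113, 173. Second differences: 36, 48, 60. Third differences: 12, 12.
Level-3 differences are constant, so h has degree 3.
Fitting a degree-3 polynomial gives h(m) = 2m³ + 6m² - 3m - 3.
The coefficient of m^4 is 0.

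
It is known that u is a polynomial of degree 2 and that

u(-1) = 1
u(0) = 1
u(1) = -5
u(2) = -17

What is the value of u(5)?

-89

First differences: 0, -6, -12. Second differences: -6, -6.
Level-2 differences are constant, so u has degree 2.
Fitting a degree-2 polynomial gives u(k) = -3k² - 3k + 1.
Then u(5) = -89.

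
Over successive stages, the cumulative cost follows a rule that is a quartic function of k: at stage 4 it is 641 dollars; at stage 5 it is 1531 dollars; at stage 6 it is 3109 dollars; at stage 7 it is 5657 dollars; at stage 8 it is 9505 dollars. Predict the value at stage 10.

Write the value at k as T(k).
Write T(k) = ak^4 + bk³ + ck² + dk + e; the 5 given values yield a linear system in the 5 coefficients.
Solving, T(k) = 2k^4 + 3k³ - 3k² - 4k + 1.
Then T(10) = 22661.

22661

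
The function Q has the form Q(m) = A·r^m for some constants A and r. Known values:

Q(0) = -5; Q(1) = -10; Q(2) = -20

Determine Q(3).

Consecutive ratio: -10/(-5) = 2, and -20/(-10) = 2, so r = 2.
Then A·2^0 = -5 gives A = -5, and Q(m) = -5·2^m.
Q(3) = -5·2^3 = -40.

-40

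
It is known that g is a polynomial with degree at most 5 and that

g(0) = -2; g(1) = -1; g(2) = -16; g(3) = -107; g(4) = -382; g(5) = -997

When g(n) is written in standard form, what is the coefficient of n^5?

Write g(n) = an^5 + bn^4 + cn³ + dn² + en + p; the 6 given values yield a linear system in the 6 coefficients.
Solving, the leading coefficient vanishes, and g(n) = -2n^4 + 2n³ + n - 2.
The coefficient of n^5 is 0.

0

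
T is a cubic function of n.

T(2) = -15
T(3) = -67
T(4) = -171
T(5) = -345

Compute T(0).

Write T(n) = an³ + bn² + cn + d; the 4 given values yield a linear system in the 4 coefficients.
Solving, T(n) = -3n³ + n² + 5.
Then T(0) = 5.

5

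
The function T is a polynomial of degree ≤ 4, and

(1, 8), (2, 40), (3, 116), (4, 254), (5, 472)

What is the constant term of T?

First differences: 32, 76, 138, 218. Second differences: 44, 62, 80. Third differences: 18, 18.
Level-3 differences are constant, so T has degree 3.
Fitting a degree-3 polynomial gives T(m) = 3m³ + 4m² - m + 2.
The constant term is T(0) = 2.

2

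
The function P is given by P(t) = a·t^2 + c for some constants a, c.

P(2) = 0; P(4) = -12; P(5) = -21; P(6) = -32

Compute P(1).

From P(2) = 0 and P(4) = -12: 4a + c = 0 and 16a + c = -12.
Subtracting: 12a = -12, so a = -1; then c = 0 − (-1)·4 = 4.
So P(t) = -1t² + 4, and P(1) = 3.

3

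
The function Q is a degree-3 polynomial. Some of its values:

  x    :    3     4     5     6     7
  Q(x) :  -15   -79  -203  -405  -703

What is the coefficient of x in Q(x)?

5

First differences: -64, -124, -202, -298. Second differences: -60, -78, -96. Third differences: -18, -18.
Level-3 differences are constant, so Q has degree 3.
Fitting a degree-3 polynomial gives Q(x) = -3x³ + 6x² + 5x - 3.
The coefficient of x is 5.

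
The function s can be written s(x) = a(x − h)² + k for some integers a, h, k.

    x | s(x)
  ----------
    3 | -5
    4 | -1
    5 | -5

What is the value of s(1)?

-37

First differences 4, -4; second difference -8 = 2a, so a = -4.
Expanding, the x-coefficient is −2ah = 8h; matching it to the data gives h = 4, and then k = -1.
So s(x) = -4(x − 4)² − 1.
s(1) = -4·(-3)² − 1 = -37.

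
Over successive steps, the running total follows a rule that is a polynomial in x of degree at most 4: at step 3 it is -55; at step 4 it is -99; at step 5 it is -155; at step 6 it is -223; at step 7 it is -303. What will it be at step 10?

Write the value at x as h(x).
First differences: -44, -56, -68, -80. Second differences: -12, -12, -12.
Level-2 differences are constant, so h has degree 2.
Fitting a degree-2 polynomial gives h(x) = -6x² - 2x + 5.
Then h(10) = -615.

-615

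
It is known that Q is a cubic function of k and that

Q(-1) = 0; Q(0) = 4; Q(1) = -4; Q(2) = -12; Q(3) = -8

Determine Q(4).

Write Q(k) = ak³ + bk² + ck + d; the 5 given values yield a linear system in the 4 coefficients.
Solving, Q(k) = 2k³ - 6k² - 4k + 4.
Then Q(4) = 20.

20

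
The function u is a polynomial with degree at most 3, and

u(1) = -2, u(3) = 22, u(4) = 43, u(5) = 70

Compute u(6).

103

Write u(m) = am³ + bm² + cm + d; the 4 given values yield a linear system in the 4 coefficients.
Solving, the leading coefficient vanishes, and u(m) = 3m² - 5.
Then u(6) = 103.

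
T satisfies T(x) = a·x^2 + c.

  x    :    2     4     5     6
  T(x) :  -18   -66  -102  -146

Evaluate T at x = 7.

From T(2) = -18 and T(4) = -66: 4a + c = -18 and 16a + c = -66.
Subtracting: 12a = -48, so a = -4; then c = -18 − (-4)·4 = -2.
So T(x) = -4x² − 2, and T(7) = -198.

-198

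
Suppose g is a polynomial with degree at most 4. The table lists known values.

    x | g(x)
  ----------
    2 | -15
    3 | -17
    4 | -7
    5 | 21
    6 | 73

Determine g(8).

First differences: -2, 10, 28, 52. Second differences: 12, 18, 24. Third differences: 6, 6.
Level-3 differences are constant, so g has degree 3.
Fitting a degree-3 polynomial gives g(x) = x³ - 3x² - 6x + 1.
Then g(8) = 273.

273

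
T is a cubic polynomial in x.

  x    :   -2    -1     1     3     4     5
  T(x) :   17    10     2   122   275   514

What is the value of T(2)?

Write T(x) = ax³ + bx² + cx + d; the 6 given values yield a linear system in the 4 coefficients.
Solving, T(x) = 3x³ + 7x² - 7x - 1.
Then T(2) = 37.

37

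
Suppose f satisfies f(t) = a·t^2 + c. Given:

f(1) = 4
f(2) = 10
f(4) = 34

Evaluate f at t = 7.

100

From f(1) = 4 and f(2) = 10: 1a + c = 4 and 4a + c = 10.
Subtracting: 3a = 6, so a = 2; then c = 4 − 2·1 = 2.
So f(t) = 2t² + 2, and f(7) = 100.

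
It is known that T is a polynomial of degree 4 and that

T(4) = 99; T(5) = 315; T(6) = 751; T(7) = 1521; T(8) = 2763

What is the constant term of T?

Write T(m) = am^4 + bm³ + cm² + dm + e; the 5 given values yield a linear system in the 5 coefficients.
Solving, T(m) = m^4 - 3m³ + 4m² - 6m - 5.
The constant term is T(0) = -5.

-5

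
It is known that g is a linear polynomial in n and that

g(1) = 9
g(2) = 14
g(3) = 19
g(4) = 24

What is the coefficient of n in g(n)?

Write g(n) = an + b; the 4 given values yield a linear system in the 2 coefficients.
Solving, g(n) = 5n + 4.
The coefficient of n is 5.

5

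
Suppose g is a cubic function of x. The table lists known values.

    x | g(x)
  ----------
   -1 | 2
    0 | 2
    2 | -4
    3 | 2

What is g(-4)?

-82

Write g(x) = ax³ + bx² + cx + d; the 4 given values yield a linear system in the 4 coefficients.
Solving, g(x) = x³ - 2x² - 3x + 2.
Then g(-4) = -82.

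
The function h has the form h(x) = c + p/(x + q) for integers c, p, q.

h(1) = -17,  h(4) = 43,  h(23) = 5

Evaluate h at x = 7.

(h(x) − c)(x + q) = p for each data point; the three points give a linear system in c and q, then p follows.
Solving: c = 3, q = -3, p = 40, so h(x) = 3 + 40/(x − 3).
Then h(7) = 3 + 40/4 = 13.

13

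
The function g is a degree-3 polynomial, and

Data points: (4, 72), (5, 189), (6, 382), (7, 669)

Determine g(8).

1068

Write g(t) = at³ + bt² + ct + d; the 4 given values yield a linear system in the 4 coefficients.
Solving, g(t) = 3t³ - 7t² - 3t + 4.
Then g(8) = 1068.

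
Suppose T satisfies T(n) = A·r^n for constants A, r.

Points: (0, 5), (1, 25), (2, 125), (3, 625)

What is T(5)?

15625

Consecutive ratio: 25/5 = 5, and 125/25 = 5, so r = 5.
Then A·5^0 = 5 gives A = 5, and T(n) = 5·5^n.
T(5) = 5·5^5 = 15625.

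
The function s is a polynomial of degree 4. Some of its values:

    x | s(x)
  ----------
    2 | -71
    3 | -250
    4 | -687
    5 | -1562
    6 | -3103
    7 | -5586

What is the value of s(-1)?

Write s(x) = ax^4 + bx³ + cx² + dx + e; the 6 given values yield a linear system in the 5 coefficients.
Solving, s(x) = -2x^4 - 2x³ - x² - 6x - 7.
Then s(-1) = -2.

-2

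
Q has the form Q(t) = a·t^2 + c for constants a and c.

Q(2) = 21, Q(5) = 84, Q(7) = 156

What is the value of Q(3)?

From Q(2) = 21 and Q(5) = 84: 4a + c = 21 and 25a + c = 84.
Subtracting: 21a = 63, so a = 3; then c = 21 − 3·4 = 9.
So Q(t) = 3t² + 9, and Q(3) = 36.

36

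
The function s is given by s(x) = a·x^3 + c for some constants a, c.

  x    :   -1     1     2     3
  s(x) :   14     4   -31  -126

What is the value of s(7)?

From s(-1) = 14 and s(1) = 4: -1a + c = 14 and 1a + c = 4.
Subtracting: 2a = -10, so a = -5; then c = 14 − (-5)·(-1) = 9.
So s(x) = -5x³ + 9, and s(7) = -1706.

-1706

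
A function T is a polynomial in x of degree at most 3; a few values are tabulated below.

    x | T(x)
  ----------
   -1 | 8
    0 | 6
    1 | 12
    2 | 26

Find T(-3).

36

First differences: -2, 6, 14. Second differences: 8, 8.
Level-2 differences are constant, so T has degree 2.
Fitting a degree-2 polynomial gives T(x) = 4x² + 2x + 6.
Then T(-3) = 36.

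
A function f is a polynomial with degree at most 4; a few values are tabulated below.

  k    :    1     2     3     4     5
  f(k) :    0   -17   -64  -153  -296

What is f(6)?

First differences: -17, -47, -89, -143. Second differences: -30, -42, -54. Third differences: -12, -12.
Level-3 differences are constant, so f has degree 3.
Fitting a degree-3 polynomial gives f(k) = -2k³ - 3k² + 6k - 1.
Then f(6) = -505.

-505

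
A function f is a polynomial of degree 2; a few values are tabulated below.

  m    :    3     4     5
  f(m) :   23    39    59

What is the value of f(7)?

111

Write f(m) = am² + bm + c; the 3 given values yield a linear system in the 3 coefficients.
Solving, f(m) = 2m² + 2m - 1.
Then f(7) = 111.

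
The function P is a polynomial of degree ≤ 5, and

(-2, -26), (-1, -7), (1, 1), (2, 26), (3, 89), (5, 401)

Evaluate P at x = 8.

1604

Write P(x) = ax^5 + bx^4 + cx³ + dx² + ex + p; the 6 given values yield a linear system in the 6 coefficients.
Solving, the top 2 coefficients vanish, and P(x) = 3x³ + x² + x - 4.
Then P(8) = 1604.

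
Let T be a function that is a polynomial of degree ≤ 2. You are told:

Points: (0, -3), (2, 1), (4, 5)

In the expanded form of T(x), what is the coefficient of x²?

0

Write T(x) = ax² + bx + c; the 3 given values yield a linear system in the 3 coefficients.
Solving, the leading coefficient vanishes, and T(x) = 2x - 3.
The coefficient of x² is 0.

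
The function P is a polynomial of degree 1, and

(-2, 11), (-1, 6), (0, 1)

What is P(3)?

-14

First differences: -5, -5.
Level-1 differences are constant, so P has degree 1.
Fitting a degree-1 polynomial gives P(t) = -5t + 1.
Then P(3) = -14.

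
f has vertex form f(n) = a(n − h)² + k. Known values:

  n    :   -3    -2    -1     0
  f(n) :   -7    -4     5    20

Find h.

-3

First differences 3, 9, 15; second difference 6 = 2a, so a = 3.
Expanding, the n-coefficient is −2ah = -6h; matching it to the data gives h = -3, and then k = -7.
So f(n) = 3(n + 3)² − 7.
Hence h = -3.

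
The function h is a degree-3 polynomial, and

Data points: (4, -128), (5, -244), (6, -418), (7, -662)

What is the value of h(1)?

-8

Write h(x) = ax³ + bx² + cx + d; the 4 given values yield a linear system in the 4 coefficients.
Solving, h(x) = -2x³ + x² - 3x - 4.
Then h(1) = -8.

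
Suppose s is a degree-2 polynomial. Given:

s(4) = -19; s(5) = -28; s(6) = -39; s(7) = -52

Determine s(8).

-67

Write s(t) = at² + bt + c; the 4 given values yield a linear system in the 3 coefficients.
Solving, s(t) = -t² - 3.
Then s(8) = -67.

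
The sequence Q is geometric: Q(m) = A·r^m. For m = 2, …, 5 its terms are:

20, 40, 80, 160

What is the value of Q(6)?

320

Consecutive ratio: 40/20 = 2, and 80/40 = 2, so r = 2.
Then A·2^2 = 20 gives A = 5, and Q(m) = 5·2^m.
Q(6) = 5·2^6 = 320.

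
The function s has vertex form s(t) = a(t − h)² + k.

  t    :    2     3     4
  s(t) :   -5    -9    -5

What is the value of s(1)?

7

First differences -4, 4; second difference 8 = 2a, so a = 4.
Expanding, the t-coefficient is −2ah = -8h; matching it to the data gives h = 3, and then k = -9.
So s(t) = 4(t − 3)² − 9.
s(1) = 4·(-2)² − 9 = 7.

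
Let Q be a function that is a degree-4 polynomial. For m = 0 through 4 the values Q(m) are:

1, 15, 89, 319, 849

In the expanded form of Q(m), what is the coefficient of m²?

Write Q(m) = am^4 + bm³ + cm² + dm + e; the 5 given values yield a linear system in the 5 coefficients.
Solving, Q(m) = 2m^4 + 4m³ + 4m² + 4m + 1.
The coefficient of m² is 4.

4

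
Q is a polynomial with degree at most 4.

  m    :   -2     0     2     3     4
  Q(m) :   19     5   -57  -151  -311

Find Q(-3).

53

Write Q(m) = am^4 + bm³ + cm² + dm + e; the 5 given values yield a linear system in the 5 coefficients.
Solving, the leading coefficient vanishes, and Q(m) = -3m³ - 6m² - 7m + 5.
Then Q(-3) = 53.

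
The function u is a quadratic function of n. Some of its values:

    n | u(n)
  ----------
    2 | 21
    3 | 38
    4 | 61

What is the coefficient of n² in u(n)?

3

Write u(n) = an² + bn + c; the 3 given values yield a linear system in the 3 coefficients.
Solving, u(n) = 3n² + 2n + 5.
The coefficient of n² is 3.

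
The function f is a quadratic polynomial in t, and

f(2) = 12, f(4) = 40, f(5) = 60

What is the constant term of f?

Write f(t) = at² + bt + c; the 3 given values yield a linear system in the 3 coefficients.
Solving, f(t) = 2t² + 2t.
The constant term is f(0) = 0.

0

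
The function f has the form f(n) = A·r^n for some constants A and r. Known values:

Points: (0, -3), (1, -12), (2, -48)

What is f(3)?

-192

Consecutive ratio: -12/(-3) = 4, and -48/(-12) = 4, so r = 4.
Then A·4^0 = -3 gives A = -3, and f(n) = -3·4^n.
f(3) = -3·4^3 = -192.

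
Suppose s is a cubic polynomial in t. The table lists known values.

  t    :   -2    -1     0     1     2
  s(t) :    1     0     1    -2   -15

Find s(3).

First differences: -1, 1, -3, -13. Second differences: 2, -4, -10. Third differences: -6, -6.
Level-3 differences are constant, so s has degree 3.
Fitting a degree-3 polynomial gives s(t) = -t³ - 2t² + 1.
Then s(3) = -44.

-44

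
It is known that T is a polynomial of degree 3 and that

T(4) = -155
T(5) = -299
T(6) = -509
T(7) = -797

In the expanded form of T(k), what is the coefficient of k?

5

Write T(k) = ak³ + bk² + ck + d; the 4 given values yield a linear system in the 4 coefficients.
Solving, T(k) = -2k³ - 3k² + 5k + 1.
The coefficient of k is 5.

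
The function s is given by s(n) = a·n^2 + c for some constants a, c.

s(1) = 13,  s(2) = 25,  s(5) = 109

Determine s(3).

From s(1) = 13 and s(2) = 25: 1a + c = 13 and 4a + c = 25.
Subtracting: 3a = 12, so a = 4; then c = 13 − 4·1 = 9.
So s(n) = 4n² + 9, and s(3) = 45.

45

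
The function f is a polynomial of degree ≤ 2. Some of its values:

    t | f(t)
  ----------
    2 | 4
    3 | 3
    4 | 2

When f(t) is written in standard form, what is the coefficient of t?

First differences: -1, -1.
Level-1 differences are constant, so f has degree 1.
Fitting a degree-1 polynomial gives f(t) = -t + 6.
The coefficient of t is -1.

-1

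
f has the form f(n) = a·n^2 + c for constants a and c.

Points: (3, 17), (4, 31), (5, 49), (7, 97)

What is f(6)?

71

From f(3) = 17 and f(4) = 31: 9a + c = 17 and 16a + c = 31.
Subtracting: 7a = 14, so a = 2; then c = 17 − 2·9 = -1.
So f(n) = 2n² − 1, and f(6) = 71.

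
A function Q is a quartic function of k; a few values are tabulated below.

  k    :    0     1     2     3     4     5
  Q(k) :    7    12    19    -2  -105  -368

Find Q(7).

-1806

First differences: 5, 7, -21, -103, -263. Second differences: 2, -28, -82, -160. Third differences: -30, -54, -78. Fourth differences: -24, -24.
Level-4 differences are constant, so Q has degree 4.
Fitting a degree-4 polynomial gives Q(k) = -k^4 + k³ + 5k² + 7.
Then Q(7) = -1806.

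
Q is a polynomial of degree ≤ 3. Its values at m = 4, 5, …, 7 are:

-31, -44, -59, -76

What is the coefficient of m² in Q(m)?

Write Q(m) = am³ + bm² + cm + d; the 4 given values yield a linear system in the 4 coefficients.
Solving, the leading coefficient vanishes, and Q(m) = -m² - 4m + 1.
The coefficient of m² is -1.

-1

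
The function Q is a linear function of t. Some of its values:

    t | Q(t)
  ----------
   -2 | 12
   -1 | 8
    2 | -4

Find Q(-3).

16

Write Q(t) = at + b; the 3 given values yield a linear system in the 2 coefficients.
Solving, Q(t) = -4t + 4.
Then Q(-3) = 16.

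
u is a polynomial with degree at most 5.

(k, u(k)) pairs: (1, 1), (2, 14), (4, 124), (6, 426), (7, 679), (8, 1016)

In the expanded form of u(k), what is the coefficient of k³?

Write u(k) = ak^5 + bk^4 + ck³ + dk² + ek + p; the 6 given values yield a linear system in the 6 coefficients.
Solving, the top 2 coefficients vanish, and u(k) = 2k³ - k.
The coefficient of k³ is 2.

2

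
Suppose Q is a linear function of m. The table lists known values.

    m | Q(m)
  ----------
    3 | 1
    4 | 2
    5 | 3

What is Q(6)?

Write Q(m) = am + b; the 3 given values yield a linear system in the 2 coefficients.
Solving, Q(m) = m - 2.
Then Q(6) = 4.

4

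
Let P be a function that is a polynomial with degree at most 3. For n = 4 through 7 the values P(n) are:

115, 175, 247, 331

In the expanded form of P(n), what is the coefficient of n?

First differences: 60, 72, 84. Second differences: 12, 12.
Level-2 differences are constant, so P has degree 2.
Fitting a degree-2 polynomial gives P(n) = 6n² + 6n - 5.
The coefficient of n is 6.

6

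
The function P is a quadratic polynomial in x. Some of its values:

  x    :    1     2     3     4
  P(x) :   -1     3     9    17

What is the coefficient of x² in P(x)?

1

First differences: 4, 6, 8. Second differences: 2, 2.
Level-2 differences are constant, so P has degree 2.
Fitting a degree-2 polynomial gives P(x) = x² + x - 3.
The coefficient of x² is 1.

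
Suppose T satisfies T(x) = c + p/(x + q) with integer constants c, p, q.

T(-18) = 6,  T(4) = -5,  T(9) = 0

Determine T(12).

1

(T(x) − c)(x + q) = p for each data point; the three points give a linear system in c and q, then p follows.
Solving: c = 4, q = 0, p = -36, so T(x) = 4 − 36/(x + 0).
Then T(12) = 4 − 36/12 = 1.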